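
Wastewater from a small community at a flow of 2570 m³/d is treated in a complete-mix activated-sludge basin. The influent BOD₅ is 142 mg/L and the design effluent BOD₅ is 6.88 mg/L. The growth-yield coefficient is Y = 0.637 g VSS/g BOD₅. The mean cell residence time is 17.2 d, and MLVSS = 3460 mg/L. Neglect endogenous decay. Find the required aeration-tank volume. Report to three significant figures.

Biomass mass balance (decay neglected): V·X = Y·Q·(S₀ − S)·θ_c, so V = 0.637 × 2570 × (142 − 6.88) × 17.2 / 3460 = 1100 m³.

V ≈ 1100 m³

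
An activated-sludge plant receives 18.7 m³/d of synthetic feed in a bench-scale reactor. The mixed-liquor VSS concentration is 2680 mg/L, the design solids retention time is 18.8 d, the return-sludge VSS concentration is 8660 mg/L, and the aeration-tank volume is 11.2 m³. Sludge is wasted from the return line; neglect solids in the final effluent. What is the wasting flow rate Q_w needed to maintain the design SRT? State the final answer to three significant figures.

Q_w ≈ 0.184 m³/d

θ_c = V·X/(Q_w·X_r) when wasting from the recycle, so Q_w = V·X/(θ_c·X_r) = 11.20 × 2680 / (18.8 × 8660) = 0.1844 m³/d.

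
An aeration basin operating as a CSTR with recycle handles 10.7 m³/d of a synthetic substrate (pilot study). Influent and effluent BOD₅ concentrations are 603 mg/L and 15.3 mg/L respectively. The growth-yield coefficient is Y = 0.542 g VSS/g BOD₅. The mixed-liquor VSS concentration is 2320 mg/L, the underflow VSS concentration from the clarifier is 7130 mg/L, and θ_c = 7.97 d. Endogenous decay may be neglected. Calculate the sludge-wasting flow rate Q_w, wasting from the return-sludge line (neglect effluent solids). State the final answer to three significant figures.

V·X = Y·Q·ΔS·θ_c gives V = 0.542 × 10.7 × (603 − 15.3) × 7.97 / 2320 = 11.71 m³.
Wasting from the return line (neglecting effluent solids): Q_w = V·X / (θ_c·X_r) = 11.71 × 2320 / (7.97 × 7130) = 0.4780 m³/d.

Q_w ≈ 0.478 m³/d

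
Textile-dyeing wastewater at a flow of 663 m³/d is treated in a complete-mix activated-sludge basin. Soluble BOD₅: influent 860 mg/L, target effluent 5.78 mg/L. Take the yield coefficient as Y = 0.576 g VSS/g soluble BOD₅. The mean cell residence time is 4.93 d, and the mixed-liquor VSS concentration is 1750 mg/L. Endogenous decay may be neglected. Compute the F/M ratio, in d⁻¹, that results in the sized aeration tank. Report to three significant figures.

F/M ≈ 0.355 d⁻¹

V·X = Y·Q·ΔS·θ_c gives V = 0.576 × 663 × (860 − 5.78) × 4.93 / 1750 = 919.0 m³.
Food-to-microorganism ratio F/M = Q S₀ / (V X) = 663 × 860 / (919.0 × 1750) = 0.3545 d⁻¹.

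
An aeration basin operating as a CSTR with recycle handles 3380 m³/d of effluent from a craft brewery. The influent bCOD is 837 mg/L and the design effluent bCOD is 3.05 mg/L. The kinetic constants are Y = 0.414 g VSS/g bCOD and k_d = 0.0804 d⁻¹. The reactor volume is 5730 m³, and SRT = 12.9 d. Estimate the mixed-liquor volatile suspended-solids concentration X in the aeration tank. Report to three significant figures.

Solving the biomass balance for X: X = Y Q (S₀−S) θ_c / [V (1+k_d θ_c)] = 0.414 × 3380 × (837 − 3.05) × 12.9 / [5730 × (1 + 0.0804 × 12.9)] = 1290 mg/L.

X ≈ 1290 mg/L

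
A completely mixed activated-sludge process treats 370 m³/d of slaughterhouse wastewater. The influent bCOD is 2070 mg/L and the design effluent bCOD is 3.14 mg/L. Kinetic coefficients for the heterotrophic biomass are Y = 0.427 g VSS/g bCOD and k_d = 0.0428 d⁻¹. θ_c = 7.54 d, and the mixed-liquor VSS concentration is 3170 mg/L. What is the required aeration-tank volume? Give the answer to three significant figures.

V ≈ 587 m³

Rearranging the biomass balance for a CMAS with decay, V = Y·Q·ΔS·θ_c / [X·(1+k_d θ_c)] = 0.427 × 370 × (2070 − 3.14) × 7.54 / [3170 × (1 + 0.0428 × 7.54)] = 2.46×10^6 / 4193 = 587.2 m³.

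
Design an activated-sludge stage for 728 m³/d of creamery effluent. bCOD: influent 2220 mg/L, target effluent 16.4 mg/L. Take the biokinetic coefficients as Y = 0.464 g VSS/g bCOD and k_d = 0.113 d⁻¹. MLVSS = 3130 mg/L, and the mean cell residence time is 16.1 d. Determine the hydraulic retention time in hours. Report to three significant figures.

Steady-state biomass mass balance: V·X·(1 + k_d·θ_c) = Y·Q·(S₀ − S)·θ_c, so V = 0.464 × 728 × (2220 − 16.4) × 16.1 / [3130 × (1 + 0.113 × 16.1)] = 1.2×10^7 / 8824 = 1358 m³.
τ = V/Q = 1358/728 = 1.865 d, or 44.77 h.

τ ≈ 44.8 h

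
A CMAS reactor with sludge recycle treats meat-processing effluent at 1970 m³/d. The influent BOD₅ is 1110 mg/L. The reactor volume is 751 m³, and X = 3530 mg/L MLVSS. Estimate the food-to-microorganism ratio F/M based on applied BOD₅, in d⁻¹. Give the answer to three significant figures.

F/M = applied load / biomass = Q·S₀/(V·X) = 1970 × 1110 / (751.0 × 3530) = 0.8248 d⁻¹.

F/M ≈ 0.825 d⁻¹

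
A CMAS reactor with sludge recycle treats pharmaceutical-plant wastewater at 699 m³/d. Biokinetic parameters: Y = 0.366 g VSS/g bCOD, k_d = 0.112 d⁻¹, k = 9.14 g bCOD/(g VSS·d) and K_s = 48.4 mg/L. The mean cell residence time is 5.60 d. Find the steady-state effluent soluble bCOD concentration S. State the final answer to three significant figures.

Effluent substrate depends only on kinetics and SRT: S = K_s(1 + k_d θ_c) / [θ_c(Yk − k_d) − 1] = 48.4 × (1 + 0.112 × 5.60) / [5.60 × (0.366 × 9.14 − 0.112) − 1] = 78.76 / 17.11 = 4.604 mg/L.

S ≈ 4.60 mg/L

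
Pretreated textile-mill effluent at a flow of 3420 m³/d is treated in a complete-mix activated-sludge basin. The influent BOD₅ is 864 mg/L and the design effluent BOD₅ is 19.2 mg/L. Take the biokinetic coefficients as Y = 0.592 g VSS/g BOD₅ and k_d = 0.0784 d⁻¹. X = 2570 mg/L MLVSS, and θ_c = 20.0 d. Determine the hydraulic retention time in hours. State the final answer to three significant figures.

τ ≈ 36.4 h

Steady-state biomass mass balance: V·X·(1 + k_d·θ_c) = Y·Q·(S₀ − S)·θ_c, so V = 0.592 × 3420 × (864 − 19.2) × 20.0 / [2570 × (1 + 0.0784 × 20.0)] = 3.42×10^7 / 6600 = 5183 m³.
HRT = V/Q = 5183 m³ / 3420 m³·d⁻¹ = 1.516 d × 24 = 36.37 h.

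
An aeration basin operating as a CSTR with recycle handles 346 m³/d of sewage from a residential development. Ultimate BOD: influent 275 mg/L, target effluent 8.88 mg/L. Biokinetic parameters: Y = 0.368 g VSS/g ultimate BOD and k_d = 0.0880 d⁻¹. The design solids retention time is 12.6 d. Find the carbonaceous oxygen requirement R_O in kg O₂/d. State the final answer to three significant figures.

The observed yield is Y_obs = Y/(1 + k_d·θ_c) = 0.368 / (1 + 0.0880 × 12.6) = 0.368 / 2.109 = 0.1745 g VSS per g ultimate BOD removed.
Substrate removed = Q·(S₀ − S) = 346 m³/d × (275 − 8.88) g/m³ = 9.21×10^4 g/d = 92.08 kg/d.
Net sludge production P_X = 0.1745 × 92.08 = 16.07 kg VSS/d.
R_O = Q·ΔS − 1.42 P_X = 92.08 − 22.82 = 69.26 kg O₂/d.

R_O ≈ 69.3 kg O₂/d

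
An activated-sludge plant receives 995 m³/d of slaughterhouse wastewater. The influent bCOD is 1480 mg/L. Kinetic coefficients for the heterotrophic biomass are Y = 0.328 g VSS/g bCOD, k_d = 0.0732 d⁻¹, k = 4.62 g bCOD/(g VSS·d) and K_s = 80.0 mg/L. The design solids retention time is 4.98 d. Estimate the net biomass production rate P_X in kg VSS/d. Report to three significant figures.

From the Monod/SRT balance for a CMAS, S = K_s·(1+k_d θ_c)/[θ_c·(Y k − k_d) − 1] = 80.0 × (1 + 0.0732 × 4.98) / [4.98 × (0.328 × 4.62 − 0.0732) − 1] = 109.2 / 6.182 = 17.66 mg/L.
Correct the yield for decay: Y_obs = Y/(1 + k_d θ_c) = 0.328 / (1 + 0.0732 × 4.98) = 0.328 / 1.365 = 0.2404.
Q·(S₀ − S) = 995 × (1480 − 17.7) × 10⁻³ = 1455 kg/d removed.
Biomass produced: P_X = Y_obs·Q·ΔS = 0.2404 × 1455 ≈ 349.7 kg VSS/d.

P_X ≈ 350 kg VSS/d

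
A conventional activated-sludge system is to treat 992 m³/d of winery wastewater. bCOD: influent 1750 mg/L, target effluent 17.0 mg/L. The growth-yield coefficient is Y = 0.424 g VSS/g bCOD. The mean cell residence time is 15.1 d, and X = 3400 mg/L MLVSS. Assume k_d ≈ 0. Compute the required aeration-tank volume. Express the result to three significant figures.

Biomass mass balance (decay neglected): V·X = Y·Q·(S₀ − S)·θ_c, so V = 0.424 × 992 × (1750 − 17.0) × 15.1 / 3400 = 3237 m³.

V ≈ 3240 m³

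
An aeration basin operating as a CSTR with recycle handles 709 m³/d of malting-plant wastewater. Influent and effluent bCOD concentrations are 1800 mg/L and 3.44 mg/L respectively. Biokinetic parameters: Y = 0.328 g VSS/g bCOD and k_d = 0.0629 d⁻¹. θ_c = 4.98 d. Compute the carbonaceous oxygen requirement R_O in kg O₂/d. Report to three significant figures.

The observed yield is Y_obs = Y/(1 + k_d·θ_c) = 0.328 / (1 + 0.0629 × 4.98) = 0.328 / 1.313 = 0.2498 g VSS per g bCOD removed.
ΔS = 1800 − 3.44 = 1797 mg/L, so the substrate removal rate is 709 × 1797/1000 = 1274 kg bCOD/d.
P_X = Y_obs·Q·(S₀ − S) = 0.2498 × 1274 = 318.1 kg VSS/d.
R_O = Q·(S₀ − S) − 1.42·P_X = 1274 − 1.42 × 318.1 = 822.0 kg O₂/d.

R_O ≈ 822 kg O₂/d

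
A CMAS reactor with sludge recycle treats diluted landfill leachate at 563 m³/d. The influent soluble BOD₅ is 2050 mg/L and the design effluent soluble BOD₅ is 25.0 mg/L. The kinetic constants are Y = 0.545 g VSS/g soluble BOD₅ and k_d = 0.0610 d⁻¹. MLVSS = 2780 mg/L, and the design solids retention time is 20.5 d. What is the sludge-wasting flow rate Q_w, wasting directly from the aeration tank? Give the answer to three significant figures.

Rearranging the biomass balance for a CMAS with decay, V = Y·Q·ΔS·θ_c / [X·(1+k_d θ_c)] = 0.545 × 563 × (2050 − 25.0) × 20.5 / [2780 × (1 + 0.0610 × 20.5)] = 1.27×10^7 / 6256 = 2036 m³.
Wasting from the aeration tank: Q_w = V / θ_c = 2036 / 20.5 = 99.31 m³/d.

Q_w ≈ 99.3 m³/d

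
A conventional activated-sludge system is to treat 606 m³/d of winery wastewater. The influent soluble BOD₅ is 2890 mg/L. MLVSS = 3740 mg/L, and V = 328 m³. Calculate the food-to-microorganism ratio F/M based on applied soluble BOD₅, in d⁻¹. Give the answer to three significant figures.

F/M ≈ 1.43 d⁻¹

F/M = Q·S₀ / (V·X) = 606 × 2890 / (328.0 × 3740) = 1.428 g soluble BOD₅·(g VSS·d)⁻¹.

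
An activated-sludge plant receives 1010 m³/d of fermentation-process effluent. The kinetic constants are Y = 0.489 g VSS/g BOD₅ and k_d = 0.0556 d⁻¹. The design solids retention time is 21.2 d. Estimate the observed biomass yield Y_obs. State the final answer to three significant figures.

Y_obs ≈ 0.224 g VSS/g BOD₅

Y_obs = Y / (1 + k_d θ_c) = 0.489 / (1 + 0.0556 × 21.2) = 0.489 / 2.179 = 0.2244.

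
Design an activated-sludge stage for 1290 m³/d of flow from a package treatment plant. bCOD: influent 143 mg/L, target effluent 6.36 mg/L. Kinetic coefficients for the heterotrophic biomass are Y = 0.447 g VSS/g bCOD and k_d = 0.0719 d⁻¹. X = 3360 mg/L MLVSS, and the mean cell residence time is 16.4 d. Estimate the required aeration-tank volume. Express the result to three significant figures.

V ≈ 176 m³

Steady-state biomass mass balance: V·X·(1 + k_d·θ_c) = Y·Q·(S₀ − S)·θ_c, so V = 0.447 × 1290 × (143 − 6.36) × 16.4 / [3360 × (1 + 0.0719 × 16.4)] = 1.29×10^6 / 7322 = 176.5 m³.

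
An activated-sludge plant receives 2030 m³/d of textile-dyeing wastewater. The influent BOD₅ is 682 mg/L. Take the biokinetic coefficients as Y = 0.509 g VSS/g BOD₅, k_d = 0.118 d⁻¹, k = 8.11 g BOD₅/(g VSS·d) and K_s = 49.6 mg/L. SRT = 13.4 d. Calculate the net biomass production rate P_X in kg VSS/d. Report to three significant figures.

For a completely mixed reactor with recycle the Lawrence–McCarty relation gives S = K_s·(1 + k_d·θ_c) / [θ_c·(Y·k − k_d) − 1] = 49.6 × (1 + 0.118 × 13.4) / [13.4 × (0.509 × 8.11 − 0.118) − 1] = 128.0 / 52.73 = 2.428 mg/L.
The observed yield is Y_obs = Y/(1 + k_d·θ_c) = 0.509 / (1 + 0.118 × 13.4) = 0.509 / 2.581 = 0.1972 g VSS per g BOD₅ removed.
Mass of BOD₅ removed per day: Q(S₀ − S) = 2030 × 679.6 g/m³ = 1380 kg/d.
Net biomass production P_X = Y_obs × Q·(S₀ − S) = 0.1972 × 1380 = 272.0 kg VSS/d.

P_X ≈ 272 kg VSS/d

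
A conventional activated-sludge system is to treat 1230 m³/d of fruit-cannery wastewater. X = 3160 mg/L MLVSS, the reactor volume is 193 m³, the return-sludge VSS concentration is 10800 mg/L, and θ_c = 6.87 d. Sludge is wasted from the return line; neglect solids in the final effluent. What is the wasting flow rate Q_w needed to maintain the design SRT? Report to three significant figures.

Q_w ≈ 8.22 m³/d

θ_c = V·X/(Q_w·X_r) when wasting from the recycle, so Q_w = V·X/(θ_c·X_r) = 193.0 × 3160 / (6.87 × 10800) = 8.220 m³/d.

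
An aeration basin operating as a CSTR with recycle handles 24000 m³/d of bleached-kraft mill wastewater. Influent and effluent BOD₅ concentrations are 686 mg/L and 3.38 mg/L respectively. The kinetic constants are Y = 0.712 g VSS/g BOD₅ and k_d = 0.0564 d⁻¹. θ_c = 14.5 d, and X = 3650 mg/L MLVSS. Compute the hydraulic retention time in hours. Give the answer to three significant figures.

τ ≈ 25.5 h

Steady-state biomass mass balance: V·X·(1 + k_d·θ_c) = Y·Q·(S₀ − S)·θ_c, so V = 0.712 × 24000 × (686 − 3.38) × 14.5 / [3650 × (1 + 0.0564 × 14.5)] = 1.69×10^8 / 6635 = 25492 m³.
τ = V/Q = 25492/24000 = 1.062 d, or 25.49 h.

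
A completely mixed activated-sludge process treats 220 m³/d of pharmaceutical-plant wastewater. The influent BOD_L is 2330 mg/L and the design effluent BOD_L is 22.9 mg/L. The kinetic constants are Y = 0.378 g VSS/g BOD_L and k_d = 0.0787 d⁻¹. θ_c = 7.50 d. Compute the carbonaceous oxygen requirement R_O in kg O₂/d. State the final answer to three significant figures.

Correct the yield for decay: Y_obs = Y/(1 + k_d θ_c) = 0.378 / (1 + 0.0787 × 7.50) = 0.378 / 1.590 = 0.2377.
Substrate removed = Q·(S₀ − S) = 220 m³/d × (2330 − 22.9) g/m³ = 5.08×10^5 g/d = 507.6 kg/d.
Net sludge production P_X = 0.2377 × 507.6 = 120.6 kg VSS/d.
R_O = Q·(S₀ − S) − 1.42·P_X = 507.6 − 1.42 × 120.6 = 336.2 kg O₂/d.

R_O ≈ 336 kg O₂/d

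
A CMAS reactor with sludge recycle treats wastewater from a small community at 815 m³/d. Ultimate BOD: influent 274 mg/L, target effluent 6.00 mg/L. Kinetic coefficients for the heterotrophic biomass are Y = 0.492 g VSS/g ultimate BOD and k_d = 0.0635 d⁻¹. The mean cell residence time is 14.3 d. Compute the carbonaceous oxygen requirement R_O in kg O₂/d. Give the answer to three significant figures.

Observed yield with endogenous decay: Y_obs = Y / (1 + k_d·θ_c) = 0.492 / (1 + 0.0635 × 14.3) = 0.492 / 1.908 = 0.2579 g VSS/g ultimate BOD.
Substrate removed = Q·(S₀ − S) = 815 m³/d × (274 − 6.00) g/m³ = 2.18×10^5 g/d = 218.4 kg/d.
P_X = Y_obs·Q·(S₀ − S) = 0.2579 × 218.4 = 56.32 kg VSS/d.
Carbonaceous O₂ demand = substrate oxidised − cell-mass equivalent = 218.4 − 1.42 × 56.32 = 138.4 kg O₂/d.

R_O ≈ 138 kg O₂/d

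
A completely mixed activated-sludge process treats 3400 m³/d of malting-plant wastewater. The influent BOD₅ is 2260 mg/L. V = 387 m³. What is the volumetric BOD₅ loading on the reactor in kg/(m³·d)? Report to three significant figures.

L_v ≈ 19.9 kg BOD₅/(m³·d)

Volumetric loading L_v = Q·S₀ / V = 3400 × 2260 g/m³ / 387.0 m³ = 19855 g/(m³·d) = 19.86 kg BOD₅/(m³·d).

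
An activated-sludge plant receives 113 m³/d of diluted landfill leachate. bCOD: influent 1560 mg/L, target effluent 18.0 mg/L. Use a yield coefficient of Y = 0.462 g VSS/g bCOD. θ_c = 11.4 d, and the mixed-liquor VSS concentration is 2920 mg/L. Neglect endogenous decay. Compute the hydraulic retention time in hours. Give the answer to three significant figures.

τ ≈ 66.8 h

Biomass mass balance (decay neglected): V·X = Y·Q·(S₀ − S)·θ_c, so V = 0.462 × 113 × (1560 − 18.0) × 11.4 / 2920 = 314.3 m³.
HRT = V/Q = 314.3 m³ / 113 m³·d⁻¹ = 2.781 d × 24 = 66.75 h.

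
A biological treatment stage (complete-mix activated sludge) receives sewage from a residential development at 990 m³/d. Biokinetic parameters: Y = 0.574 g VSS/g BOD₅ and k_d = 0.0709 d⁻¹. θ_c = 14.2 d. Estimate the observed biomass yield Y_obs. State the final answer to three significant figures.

Y_obs ≈ 0.286 g VSS/g BOD₅

The observed yield is Y_obs = Y/(1 + k_d·θ_c) = 0.574 / (1 + 0.0709 × 14.2) = 0.574 / 2.007 = 0.2860 g VSS per g BOD₅ removed.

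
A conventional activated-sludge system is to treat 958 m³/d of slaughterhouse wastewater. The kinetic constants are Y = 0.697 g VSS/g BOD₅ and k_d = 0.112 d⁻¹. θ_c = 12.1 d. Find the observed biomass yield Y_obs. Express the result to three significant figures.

Y_obs ≈ 0.296 g VSS/g BOD₅

Observed yield with endogenous decay: Y_obs = Y / (1 + k_d·θ_c) = 0.697 / (1 + 0.112 × 12.1) = 0.697 / 2.355 = 0.2959 g VSS/g BOD₅.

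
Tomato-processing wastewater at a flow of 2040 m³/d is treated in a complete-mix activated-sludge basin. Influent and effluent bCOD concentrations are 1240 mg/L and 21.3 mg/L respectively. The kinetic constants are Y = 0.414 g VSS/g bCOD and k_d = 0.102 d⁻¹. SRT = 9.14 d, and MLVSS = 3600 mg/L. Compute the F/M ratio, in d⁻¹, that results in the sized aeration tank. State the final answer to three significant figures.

Steady-state biomass mass balance: V·X·(1 + k_d·θ_c) = Y·Q·(S₀ − S)·θ_c, so V = 0.414 × 2040 × (1240 − 21.3) × 9.14 / [3600 × (1 + 0.102 × 9.14)] = 9.41×10^6 / 6956 = 1352 m³.
F/M = Q·S₀ / (V·X) = 2040 × 1240 / (1352 × 3600) = 0.5196 g bCOD·(g VSS·d)⁻¹.

F/M ≈ 0.520 d⁻¹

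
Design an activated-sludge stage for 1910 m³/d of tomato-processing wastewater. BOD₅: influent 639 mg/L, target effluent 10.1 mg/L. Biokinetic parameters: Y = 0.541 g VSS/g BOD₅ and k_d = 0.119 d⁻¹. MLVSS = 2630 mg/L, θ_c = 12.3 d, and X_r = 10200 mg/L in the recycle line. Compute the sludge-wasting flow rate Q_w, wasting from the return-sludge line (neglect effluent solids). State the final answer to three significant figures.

Rearranging the biomass balance for a CMAS with decay, V = Y·Q·ΔS·θ_c / [X·(1+k_d θ_c)] = 0.541 × 1910 × (639 − 10.1) × 12.3 / [2630 × (1 + 0.119 × 12.3)] = 7.99×10^6 / 6480 = 1234 m³.
θ_c = V·X/(Q_w·X_r) when wasting from the recycle, so Q_w = V·X/(θ_c·X_r) = 1234 × 2630 / (12.3 × 10200) = 25.86 m³/d.

Q_w ≈ 25.9 m³/d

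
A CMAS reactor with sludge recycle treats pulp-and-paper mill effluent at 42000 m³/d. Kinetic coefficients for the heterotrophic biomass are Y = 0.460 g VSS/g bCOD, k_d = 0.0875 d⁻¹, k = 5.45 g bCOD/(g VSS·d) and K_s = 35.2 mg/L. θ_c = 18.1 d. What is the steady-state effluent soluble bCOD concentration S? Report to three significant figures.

S ≈ 2.13 mg/L

Effluent substrate depends only on kinetics and SRT: S = K_s(1 + k_d θ_c) / [θ_c(Yk − k_d) − 1] = 35.2 × (1 + 0.0875 × 18.1) / [18.1 × (0.460 × 5.45 − 0.0875) − 1] = 90.95 / 42.79 = 2.125 mg/L.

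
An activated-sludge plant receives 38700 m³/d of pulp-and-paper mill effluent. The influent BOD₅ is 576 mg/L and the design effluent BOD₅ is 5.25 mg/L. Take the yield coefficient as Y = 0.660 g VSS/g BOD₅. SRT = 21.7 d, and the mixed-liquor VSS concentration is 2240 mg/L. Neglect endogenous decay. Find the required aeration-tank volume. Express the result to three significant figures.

Biomass mass balance (decay neglected): V·X = Y·Q·(S₀ − S)·θ_c, so V = 0.660 × 38700 × (576 − 5.25) × 21.7 / 2240 = 141225 m³.

V ≈ 141000 m³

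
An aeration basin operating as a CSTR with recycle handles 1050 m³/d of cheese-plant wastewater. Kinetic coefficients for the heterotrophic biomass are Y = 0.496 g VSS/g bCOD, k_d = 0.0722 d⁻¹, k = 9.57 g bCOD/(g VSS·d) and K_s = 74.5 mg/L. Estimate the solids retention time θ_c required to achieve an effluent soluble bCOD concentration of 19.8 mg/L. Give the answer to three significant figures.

θ_c ≈ 1.08 d

At the target effluent, Y k S/(K_s+S) = 0.496×9.57×19.8/94.30 = 0.9967 d⁻¹.
1/θ_c = 0.9967 − 0.0722 = 0.9245 d⁻¹, so θ_c = 1.082 d.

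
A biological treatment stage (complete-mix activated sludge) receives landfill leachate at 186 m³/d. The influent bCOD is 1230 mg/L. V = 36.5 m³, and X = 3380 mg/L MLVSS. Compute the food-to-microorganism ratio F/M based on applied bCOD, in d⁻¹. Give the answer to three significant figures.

F/M ≈ 1.85 d⁻¹

F/M = Q·S₀ / (V·X) = 186 × 1230 / (36.50 × 3380) = 1.854 g bCOD·(g VSS·d)⁻¹.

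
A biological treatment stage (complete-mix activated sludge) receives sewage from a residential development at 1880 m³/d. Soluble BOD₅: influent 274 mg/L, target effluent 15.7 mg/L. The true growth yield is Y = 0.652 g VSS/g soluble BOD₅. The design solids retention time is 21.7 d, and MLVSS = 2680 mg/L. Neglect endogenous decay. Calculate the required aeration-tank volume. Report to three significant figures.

V ≈ 2560 m³

V·X = Y·Q·ΔS·θ_c gives V = 0.652 × 1880 × (274 − 15.7) × 21.7 / 2680 = 2564 m³.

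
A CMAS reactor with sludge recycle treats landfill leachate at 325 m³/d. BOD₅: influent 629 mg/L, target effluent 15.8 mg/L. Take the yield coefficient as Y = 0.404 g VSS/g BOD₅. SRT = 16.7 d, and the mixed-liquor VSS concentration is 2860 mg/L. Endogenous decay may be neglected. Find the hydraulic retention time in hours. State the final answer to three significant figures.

V·X = Y·Q·ΔS·θ_c gives V = 0.404 × 325 × (629 − 15.8) × 16.7 / 2860 = 470.1 m³.
Hydraulic retention time τ = V/Q = 470.1 / 325 = 1.447 d = 34.72 h.

τ ≈ 34.7 h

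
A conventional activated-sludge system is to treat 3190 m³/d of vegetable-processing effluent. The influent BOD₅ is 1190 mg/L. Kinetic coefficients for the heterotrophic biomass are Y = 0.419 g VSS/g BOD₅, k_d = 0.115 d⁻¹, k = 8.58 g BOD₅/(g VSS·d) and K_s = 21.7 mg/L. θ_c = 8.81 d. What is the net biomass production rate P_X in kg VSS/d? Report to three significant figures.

P_X ≈ 789 kg VSS/d

From the Monod/SRT balance for a CMAS, S = K_s·(1+k_d θ_c)/[θ_c·(Y k − k_d) − 1] = 21.7 × (1 + 0.115 × 8.81) / [8.81 × (0.419 × 8.58 − 0.115) − 1] = 43.69 / 29.66 = 1.473 mg/L.
The observed yield is Y_obs = Y/(1 + k_d·θ_c) = 0.419 / (1 + 0.115 × 8.81) = 0.419 / 2.013 = 0.2081 g VSS per g BOD₅ removed.
Substrate removed = Q·(S₀ − S) = 3190 m³/d × (1190 − 1.47) g/m³ = 3.79×10^6 g/d = 3791 kg/d.
Biomass produced: P_X = Y_obs·Q·ΔS = 0.2081 × 3791 ≈ 789.1 kg VSS/d.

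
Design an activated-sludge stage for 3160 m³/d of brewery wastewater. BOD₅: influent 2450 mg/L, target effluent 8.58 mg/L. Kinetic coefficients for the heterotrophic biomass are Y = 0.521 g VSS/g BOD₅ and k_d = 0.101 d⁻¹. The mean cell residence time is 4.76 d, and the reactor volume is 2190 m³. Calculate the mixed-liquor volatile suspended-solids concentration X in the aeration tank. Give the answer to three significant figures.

From V·X·(1 + k_d·θ_c) = Y·Q·(S₀ − S)·θ_c: X = 0.521 × 3160 × (2450 − 8.58) × 4.76 / [2190 × (1 + 0.101 × 4.76)] = 5900 mg/L.

X ≈ 5900 mg/L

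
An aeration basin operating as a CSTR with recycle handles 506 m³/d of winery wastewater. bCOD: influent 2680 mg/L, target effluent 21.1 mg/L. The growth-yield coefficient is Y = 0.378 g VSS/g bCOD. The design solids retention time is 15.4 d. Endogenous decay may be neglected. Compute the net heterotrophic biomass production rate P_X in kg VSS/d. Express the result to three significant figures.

Since k_d ≈ 0, Y_obs = Y = 0.378 g VSS/g bCOD.
Q·(S₀ − S) = 506 × (2680 − 21.1) × 10⁻³ = 1345 kg/d removed.
Net biomass production P_X = Y_obs × Q·(S₀ − S) = 0.3780 × 1345 = 508.6 kg VSS/d.

P_X ≈ 509 kg VSS/d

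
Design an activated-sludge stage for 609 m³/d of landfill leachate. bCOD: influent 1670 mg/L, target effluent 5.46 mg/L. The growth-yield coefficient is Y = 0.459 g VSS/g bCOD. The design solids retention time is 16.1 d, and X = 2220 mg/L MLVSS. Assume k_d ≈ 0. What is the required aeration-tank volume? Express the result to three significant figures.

V ≈ 3370 m³

Biomass mass balance (decay neglected): V·X = Y·Q·(S₀ − S)·θ_c, so V = 0.459 × 609 × (1670 − 5.46) × 16.1 / 2220 = 3374 m³.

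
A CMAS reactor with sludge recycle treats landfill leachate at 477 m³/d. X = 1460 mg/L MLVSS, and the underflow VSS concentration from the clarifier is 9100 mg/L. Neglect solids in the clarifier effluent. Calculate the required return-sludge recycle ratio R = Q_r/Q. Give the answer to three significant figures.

Solids balance on the clarifier gives (1+R)X = R·X_r, so R = X/(X_r − X) = 1460 / (9100 − 1460) = 0.1911.

R ≈ 0.191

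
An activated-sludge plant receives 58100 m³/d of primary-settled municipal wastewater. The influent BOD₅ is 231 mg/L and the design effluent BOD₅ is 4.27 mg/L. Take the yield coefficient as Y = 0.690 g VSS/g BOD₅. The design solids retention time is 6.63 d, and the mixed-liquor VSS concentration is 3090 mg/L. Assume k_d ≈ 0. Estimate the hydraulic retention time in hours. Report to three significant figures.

τ ≈ 8.06 h

Biomass mass balance (decay neglected): V·X = Y·Q·(S₀ − S)·θ_c, so V = 0.690 × 58100 × (231 − 4.27) × 6.63 / 3090 = 19502 m³.
HRT = V/Q = 19502 m³ / 58100 m³·d⁻¹ = 0.3357 d × 24 = 8.056 h.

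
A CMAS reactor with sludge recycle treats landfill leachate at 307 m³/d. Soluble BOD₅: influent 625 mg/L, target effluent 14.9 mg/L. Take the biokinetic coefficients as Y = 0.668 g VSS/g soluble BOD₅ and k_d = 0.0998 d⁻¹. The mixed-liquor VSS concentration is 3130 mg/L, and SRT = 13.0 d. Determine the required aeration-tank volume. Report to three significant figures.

V ≈ 226 m³

Steady-state biomass mass balance: V·X·(1 + k_d·θ_c) = Y·Q·(S₀ − S)·θ_c, so V = 0.668 × 307 × (625 − 14.9) × 13.0 / [3130 × (1 + 0.0998 × 13.0)] = 1.63×10^6 / 7191 = 226.2 m³.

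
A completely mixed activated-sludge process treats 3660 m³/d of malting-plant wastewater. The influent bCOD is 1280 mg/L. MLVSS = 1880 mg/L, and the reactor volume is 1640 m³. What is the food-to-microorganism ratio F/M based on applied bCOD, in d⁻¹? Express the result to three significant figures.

F/M ≈ 1.52 d⁻¹

F/M = Q·S₀ / (V·X) = 3660 × 1280 / (1640 × 1880) = 1.519 g bCOD·(g VSS·d)⁻¹.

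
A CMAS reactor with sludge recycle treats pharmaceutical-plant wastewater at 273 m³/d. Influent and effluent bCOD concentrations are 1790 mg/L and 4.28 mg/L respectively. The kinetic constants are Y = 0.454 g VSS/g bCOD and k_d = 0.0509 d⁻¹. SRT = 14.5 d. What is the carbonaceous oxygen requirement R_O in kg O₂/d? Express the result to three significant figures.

R_O ≈ 307 kg O₂/d

Y_obs = Y / (1 + k_d θ_c) = 0.454 / (1 + 0.0509 × 14.5) = 0.454 / 1.738 = 0.2612.
Substrate removed = Q·(S₀ − S) = 273 m³/d × (1790 − 4.28) g/m³ = 4.88×10^5 g/d = 487.5 kg/d.
Biomass synthesised: P_X = Y_obs × 487.5 = 127.3 kg VSS/d.
R_O = Q·ΔS − 1.42 P_X = 487.5 − 180.8 = 306.7 kg O₂/d.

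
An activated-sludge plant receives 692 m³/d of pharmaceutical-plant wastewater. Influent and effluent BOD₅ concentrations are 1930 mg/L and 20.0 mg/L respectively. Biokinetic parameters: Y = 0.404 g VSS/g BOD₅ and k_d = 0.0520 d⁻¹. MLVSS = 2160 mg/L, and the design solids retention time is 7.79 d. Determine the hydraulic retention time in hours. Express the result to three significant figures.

τ ≈ 47.5 h

From the SRT design equation V = Y Q (S₀−S) θ_c / [X (1 + k_d θ_c)] = 0.404 × 692 × (1930 − 20.0) × 7.79 / [2160 × (1 + 0.0520 × 7.79)] = 4.16×10^6 / 3035 = 1371 m³.
HRT = V/Q = 1371 m³ / 692 m³·d⁻¹ = 1.981 d × 24 = 47.53 h.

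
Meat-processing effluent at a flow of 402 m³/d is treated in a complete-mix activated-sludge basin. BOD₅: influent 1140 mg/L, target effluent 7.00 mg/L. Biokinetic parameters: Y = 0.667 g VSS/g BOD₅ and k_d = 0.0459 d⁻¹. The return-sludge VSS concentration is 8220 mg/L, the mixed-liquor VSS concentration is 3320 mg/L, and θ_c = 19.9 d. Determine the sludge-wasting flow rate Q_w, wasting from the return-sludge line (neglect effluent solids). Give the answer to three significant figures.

Rearranging the biomass balance for a CMAS with decay, V = Y·Q·ΔS·θ_c / [X·(1+k_d θ_c)] = 0.667 × 402 × (1140 − 7.00) × 19.9 / [3320 × (1 + 0.0459 × 19.9)] = 6.05×10^6 / 6353 = 951.7 m³.
Wasting from the return line (neglecting effluent solids): Q_w = V·X / (θ_c·X_r) = 951.7 × 3320 / (19.9 × 8220) = 19.32 m³/d.

Q_w ≈ 19.3 m³/d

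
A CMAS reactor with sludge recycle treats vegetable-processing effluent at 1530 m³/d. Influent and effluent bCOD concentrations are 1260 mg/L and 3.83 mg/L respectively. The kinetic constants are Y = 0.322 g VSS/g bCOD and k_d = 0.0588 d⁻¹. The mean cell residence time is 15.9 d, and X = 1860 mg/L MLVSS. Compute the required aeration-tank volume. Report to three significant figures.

Rearranging the biomass balance for a CMAS with decay, V = Y·Q·ΔS·θ_c / [X·(1+k_d θ_c)] = 0.322 × 1530 × (1260 − 3.83) × 15.9 / [1860 × (1 + 0.0588 × 15.9)] = 9.84×10^6 / 3599 = 2734 m³.

V ≈ 2730 m³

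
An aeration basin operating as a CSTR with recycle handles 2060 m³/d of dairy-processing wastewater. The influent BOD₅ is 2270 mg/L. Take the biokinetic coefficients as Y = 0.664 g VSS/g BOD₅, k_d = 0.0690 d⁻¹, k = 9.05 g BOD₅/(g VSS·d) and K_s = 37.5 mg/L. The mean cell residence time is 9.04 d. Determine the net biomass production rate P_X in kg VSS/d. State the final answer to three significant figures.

For a completely mixed reactor with recycle the Lawrence–McCarty relation gives S = K_s·(1 + k_d·θ_c) / [θ_c·(Y·k − k_d) − 1] = 37.5 × (1 + 0.0690 × 9.04) / [9.04 × (0.664 × 9.05 − 0.0690) − 1] = 60.89 / 52.70 = 1.155 mg/L.
The observed yield is Y_obs = Y/(1 + k_d·θ_c) = 0.664 / (1 + 0.0690 × 9.04) = 0.664 / 1.624 = 0.4089 g VSS per g BOD₅ removed.
Q·(S₀ − S) = 2060 × (2270 − 1.16) × 10⁻³ = 4674 kg/d removed.
P_X = Y_obs · Q(S₀ − S) = 0.4089 × 4674 = 1911 kg VSS/d.

P_X ≈ 1910 kg VSS/d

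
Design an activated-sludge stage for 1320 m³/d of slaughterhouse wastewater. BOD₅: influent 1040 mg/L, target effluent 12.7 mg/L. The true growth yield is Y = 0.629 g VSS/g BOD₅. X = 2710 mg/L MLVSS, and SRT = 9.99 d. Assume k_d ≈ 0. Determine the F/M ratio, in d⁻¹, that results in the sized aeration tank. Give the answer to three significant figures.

F/M ≈ 0.161 d⁻¹

V·X = Y·Q·ΔS·θ_c gives V = 0.629 × 1320 × (1040 − 12.7) × 9.99 / 2710 = 3144 m³.
F/M = applied load / biomass = Q·S₀/(V·X) = 1320 × 1040 / (3144 × 2710) = 0.1611 d⁻¹.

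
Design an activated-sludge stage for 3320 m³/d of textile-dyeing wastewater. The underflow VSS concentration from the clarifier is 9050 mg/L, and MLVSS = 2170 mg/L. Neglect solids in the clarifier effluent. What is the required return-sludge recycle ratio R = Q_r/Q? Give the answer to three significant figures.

Solids balance on the clarifier gives (1+R)X = R·X_r, so R = X/(X_r − X) = 2170 / (9050 − 2170) = 0.3154.

R ≈ 0.315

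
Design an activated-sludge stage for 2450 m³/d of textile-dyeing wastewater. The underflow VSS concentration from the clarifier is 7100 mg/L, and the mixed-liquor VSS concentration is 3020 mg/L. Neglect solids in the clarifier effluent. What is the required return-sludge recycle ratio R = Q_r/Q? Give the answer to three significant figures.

R = Q_r/Q = X/(X_r − X) = 3020 / (7100 − 3020) = 0.7402.

R ≈ 0.740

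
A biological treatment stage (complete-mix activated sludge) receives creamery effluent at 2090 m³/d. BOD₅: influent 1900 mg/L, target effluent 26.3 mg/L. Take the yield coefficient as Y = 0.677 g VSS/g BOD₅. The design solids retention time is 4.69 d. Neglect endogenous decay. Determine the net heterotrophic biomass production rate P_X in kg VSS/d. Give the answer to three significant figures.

P_X ≈ 2650 kg VSS/d

With endogenous decay neglected, the observed yield equals the true yield: Y_obs = Y = 0.677 g VSS/g BOD₅.
ΔS = 1900 − 26.3 = 1874 mg/L, so the substrate removal rate is 2090 × 1874/1000 = 3916 kg BOD₅/d.
So the net sludge growth is P_X = 0.6770 × 3916 = 2651 kg VSS/d.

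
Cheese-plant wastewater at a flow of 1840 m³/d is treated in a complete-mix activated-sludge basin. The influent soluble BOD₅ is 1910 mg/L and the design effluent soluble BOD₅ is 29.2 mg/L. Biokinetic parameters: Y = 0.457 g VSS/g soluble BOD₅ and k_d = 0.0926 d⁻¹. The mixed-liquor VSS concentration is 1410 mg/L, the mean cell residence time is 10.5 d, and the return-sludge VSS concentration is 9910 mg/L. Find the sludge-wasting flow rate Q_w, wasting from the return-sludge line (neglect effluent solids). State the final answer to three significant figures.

Q_w ≈ 80.9 m³/d

Steady-state biomass mass balance: V·X·(1 + k_d·θ_c) = Y·Q·(S₀ − S)·θ_c, so V = 0.457 × 1840 × (1910 − 29.2) × 10.5 / [1410 × (1 + 0.0926 × 10.5)] = 1.66×10^7 / 2781 = 5971 m³.
Wasting from the return line (neglecting effluent solids): Q_w = V·X / (θ_c·X_r) = 5971 × 1410 / (10.5 × 9910) = 80.92 m³/d.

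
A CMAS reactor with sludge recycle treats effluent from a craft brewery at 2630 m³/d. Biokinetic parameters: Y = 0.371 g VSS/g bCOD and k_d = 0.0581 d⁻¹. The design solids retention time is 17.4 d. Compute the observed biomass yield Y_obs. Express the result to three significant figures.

Observed yield with endogenous decay: Y_obs = Y / (1 + k_d·θ_c) = 0.371 / (1 + 0.0581 × 17.4) = 0.371 / 2.011 = 0.1845 g VSS/g bCOD.

Y_obs ≈ 0.184 g VSS/g bCOD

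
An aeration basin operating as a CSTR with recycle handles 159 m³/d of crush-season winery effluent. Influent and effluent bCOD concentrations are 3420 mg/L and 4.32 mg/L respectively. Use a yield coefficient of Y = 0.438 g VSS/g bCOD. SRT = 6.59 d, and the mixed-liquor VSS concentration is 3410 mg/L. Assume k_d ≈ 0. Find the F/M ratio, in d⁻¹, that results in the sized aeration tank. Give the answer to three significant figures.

F/M ≈ 0.347 d⁻¹

With k_d = 0 the design equation reduces to V = Y Q (S₀−S) θ_c / X = 0.438 × 159 × (3420 − 4.32) × 6.59 / 3410 = 459.7 m³.
Food-to-microorganism ratio F/M = Q S₀ / (V X) = 159 × 3420 / (459.7 × 3410) = 0.3469 d⁻¹.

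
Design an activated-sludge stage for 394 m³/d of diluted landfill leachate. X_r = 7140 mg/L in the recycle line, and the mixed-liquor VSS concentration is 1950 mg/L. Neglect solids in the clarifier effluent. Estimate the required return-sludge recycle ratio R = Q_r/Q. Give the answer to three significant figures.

R = Q_r/Q = X/(X_r − X) = 1950 / (7140 − 1950) = 0.3757.

R ≈ 0.376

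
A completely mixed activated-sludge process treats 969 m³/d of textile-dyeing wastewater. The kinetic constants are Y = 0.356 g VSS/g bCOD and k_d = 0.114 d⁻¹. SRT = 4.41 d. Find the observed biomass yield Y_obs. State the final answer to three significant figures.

The observed yield is Y_obs = Y/(1 + k_d·θ_c) = 0.356 / (1 + 0.114 × 4.41) = 0.356 / 1.503 = 0.2369 g VSS per g bCOD removed.

Y_obs ≈ 0.237 g VSS/g bCOD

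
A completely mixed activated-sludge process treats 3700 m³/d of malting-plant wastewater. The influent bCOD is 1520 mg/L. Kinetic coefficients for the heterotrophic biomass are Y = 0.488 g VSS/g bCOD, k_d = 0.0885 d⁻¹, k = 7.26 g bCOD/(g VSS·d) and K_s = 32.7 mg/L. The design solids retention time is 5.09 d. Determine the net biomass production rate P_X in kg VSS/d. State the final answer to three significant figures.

Effluent substrate depends only on kinetics and SRT: S = K_s(1 + k_d θ_c) / [θ_c(Yk − k_d) − 1] = 32.7 × (1 + 0.0885 × 5.09) / [5.09 × (0.488 × 7.26 − 0.0885) − 1] = 47.43 / 16.58 = 2.860 mg/L.
The observed yield is Y_obs = Y/(1 + k_d·θ_c) = 0.488 / (1 + 0.0885 × 5.09) = 0.488 / 1.450 = 0.3364 g VSS per g bCOD removed.
ΔS = 1520 − 2.86 = 1517 mg/L, so the substrate removal rate is 3700 × 1517/1000 = 5613 kg bCOD/d.
Net biomass production P_X = Y_obs × Q·(S₀ − S) = 0.3364 × 5613 = 1889 kg VSS/d.

P_X ≈ 1890 kg VSS/d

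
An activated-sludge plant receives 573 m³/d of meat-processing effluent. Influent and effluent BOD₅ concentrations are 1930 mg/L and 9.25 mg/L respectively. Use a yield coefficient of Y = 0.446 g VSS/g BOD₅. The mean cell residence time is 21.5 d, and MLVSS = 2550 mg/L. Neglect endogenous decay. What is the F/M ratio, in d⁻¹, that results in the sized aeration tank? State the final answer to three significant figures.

Biomass mass balance (decay neglected): V·X = Y·Q·(S₀ − S)·θ_c, so V = 0.446 × 573 × (1930 − 9.25) × 21.5 / 2550 = 4139 m³.
Food-to-microorganism ratio F/M = Q S₀ / (V X) = 573 × 1930 / (4139 × 2550) = 0.1048 d⁻¹.

F/M ≈ 0.105 d⁻¹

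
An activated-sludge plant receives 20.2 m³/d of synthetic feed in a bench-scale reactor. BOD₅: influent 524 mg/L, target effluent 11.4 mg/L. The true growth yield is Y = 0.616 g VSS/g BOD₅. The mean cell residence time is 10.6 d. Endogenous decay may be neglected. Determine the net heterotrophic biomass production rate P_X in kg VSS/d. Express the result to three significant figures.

With endogenous decay neglected, the observed yield equals the true yield: Y_obs = Y = 0.616 g VSS/g BOD₅.
Q·(S₀ − S) = 20.2 × (524 − 11.4) × 10⁻³ = 10.35 kg/d removed.
Net biomass production P_X = Y_obs × Q·(S₀ − S) = 0.6160 × 10.35 = 6.378 kg VSS/d.

P_X ≈ 6.38 kg VSS/d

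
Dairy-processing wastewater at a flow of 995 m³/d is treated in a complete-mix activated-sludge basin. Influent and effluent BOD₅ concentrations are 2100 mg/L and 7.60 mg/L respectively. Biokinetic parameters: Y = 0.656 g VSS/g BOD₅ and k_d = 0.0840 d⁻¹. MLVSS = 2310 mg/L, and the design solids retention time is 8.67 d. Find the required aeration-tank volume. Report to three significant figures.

V ≈ 2970 m³

Steady-state biomass mass balance: V·X·(1 + k_d·θ_c) = Y·Q·(S₀ − S)·θ_c, so V = 0.656 × 995 × (2100 − 7.60) × 8.67 / [2310 × (1 + 0.0840 × 8.67)] = 1.18×10^7 / 3992 = 2966 m³.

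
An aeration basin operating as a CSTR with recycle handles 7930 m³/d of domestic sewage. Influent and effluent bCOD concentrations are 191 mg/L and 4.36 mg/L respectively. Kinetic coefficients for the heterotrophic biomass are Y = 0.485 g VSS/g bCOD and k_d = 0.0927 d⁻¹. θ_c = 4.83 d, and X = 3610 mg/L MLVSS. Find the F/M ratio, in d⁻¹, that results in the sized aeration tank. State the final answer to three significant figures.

From the SRT design equation V = Y Q (S₀−S) θ_c / [X (1 + k_d θ_c)] = 0.485 × 7930 × (191 − 4.36) × 4.83 / [3610 × (1 + 0.0927 × 4.83)] = 3.47×10^6 / 5226 = 663.4 m³.
F/M = Q·S₀ / (V·X) = 7930 × 191 / (663.4 × 3610) = 0.6325 g bCOD·(g VSS·d)⁻¹.

F/M ≈ 0.632 d⁻¹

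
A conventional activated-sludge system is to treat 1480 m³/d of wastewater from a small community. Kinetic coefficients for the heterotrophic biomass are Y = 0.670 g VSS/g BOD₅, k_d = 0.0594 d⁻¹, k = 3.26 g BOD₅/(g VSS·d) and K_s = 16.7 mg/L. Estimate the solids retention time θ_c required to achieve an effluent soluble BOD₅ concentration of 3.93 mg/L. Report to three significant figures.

Specific growth rate at S = 3.93 mg/L: μ = YkS/(K_s+S) = 0.670·3.26·3.93/(16.7+3.93) = 0.4161 d⁻¹.
θ_c = 1/(μ − k_d) = 1/(0.4161 − 0.0594) = 1/0.3567 = 2.804 d.

θ_c ≈ 2.80 d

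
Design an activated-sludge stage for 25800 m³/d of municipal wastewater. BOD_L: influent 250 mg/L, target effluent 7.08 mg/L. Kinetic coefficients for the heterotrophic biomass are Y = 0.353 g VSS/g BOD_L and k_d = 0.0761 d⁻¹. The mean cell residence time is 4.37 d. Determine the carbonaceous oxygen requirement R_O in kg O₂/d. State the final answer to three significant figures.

Observed yield with endogenous decay: Y_obs = Y / (1 + k_d·θ_c) = 0.353 / (1 + 0.0761 × 4.37) = 0.353 / 1.333 = 0.2649 g VSS/g BOD_L.
Substrate removed = Q·(S₀ − S) = 25800 m³/d × (250 − 7.08) g/m³ = 6.27×10^6 g/d = 6267 kg/d.
Net sludge production P_X = 0.2649 × 6267 = 1660 kg VSS/d.
R_O = Q·(S₀ − S) − 1.42·P_X = 6267 − 1.42 × 1660 = 3910 kg O₂/d.

R_O ≈ 3910 kg O₂/d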